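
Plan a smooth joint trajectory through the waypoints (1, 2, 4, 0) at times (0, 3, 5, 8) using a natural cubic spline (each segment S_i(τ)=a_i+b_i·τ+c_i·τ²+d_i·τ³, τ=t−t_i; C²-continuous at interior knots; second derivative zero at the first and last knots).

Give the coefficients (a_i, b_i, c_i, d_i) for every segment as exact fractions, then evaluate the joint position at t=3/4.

Δ: Δ0=1/3, Δ1=1, Δ2=-4/3
row 1: diag=10, rhs=4; c'=1/5, d'=2/5
row 2: denom=10−2·1/5=48/5; d'=(-14−2·2/5)/(48/5)=-37/24
back: M2=-37/24
back: M1=2/5−1/5·-37/24=17/24
M: M0=0, M1=17/24, M2=-37/24, M3=0
seg 0: a=1, c=M0/2=0, d=(M1−M0)/(6·3)=17/432, b=Δ0−h0·(2M0+M1)/6=-1/48
seg 1: a=2, c=M1/2=17/48, d=(M2−M1)/(6·2)=-3/16, b=Δ1−h1·(2M1+M2)/6=25/24
seg 2: a=4, c=M2/2=-37/48, d=(M3−M2)/(6·3)=37/432, b=Δ2−h2·(2M2+M3)/6=5/24
t_q=3/4 → seg 0, τ=3/4; S=1+-1/48·τ+0·τ²+17/432·τ³=1025/1024

  seg 0: a=1 b=-1/48 c=0 d=17/432
  seg 1: a=2 b=25/24 c=17/48 d=-3/16
  seg 2: a=4 b=5/24 c=-37/48 d=37/432
S(3/4) = 1025/1024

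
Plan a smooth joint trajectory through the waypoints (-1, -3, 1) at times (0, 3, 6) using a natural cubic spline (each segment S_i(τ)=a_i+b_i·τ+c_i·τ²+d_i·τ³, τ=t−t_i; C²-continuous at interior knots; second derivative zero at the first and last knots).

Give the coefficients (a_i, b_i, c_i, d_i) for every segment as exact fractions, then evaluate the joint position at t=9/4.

  seg 0: a=-1 b=-7/6 c=0 d=1/18
  seg 1: a=-3 b=1/3 c=1/2 d=-1/18
S(9/4) = -383/128

Δ: Δ0=-2/3, Δ1=4/3
row 1: diag=12, rhs=12; c'=1/4, d'=1
back: M1=1
M: M0=0, M1=1, M2=0
seg 0: a=-1, c=M0/2=0, d=(M1−M0)/(6·3)=1/18, b=Δ0−h0·(2M0+M1)/6=-7/6
seg 1: a=-3, c=M1/2=1/2, d=(M2−M1)/(6·3)=-1/18, b=Δ1−h1·(2M1+M2)/6=1/3
t_q=9/4 → seg 0, τ=9/4; S=-1+-7/6·τ+0·τ²+1/18·τ³=-383/128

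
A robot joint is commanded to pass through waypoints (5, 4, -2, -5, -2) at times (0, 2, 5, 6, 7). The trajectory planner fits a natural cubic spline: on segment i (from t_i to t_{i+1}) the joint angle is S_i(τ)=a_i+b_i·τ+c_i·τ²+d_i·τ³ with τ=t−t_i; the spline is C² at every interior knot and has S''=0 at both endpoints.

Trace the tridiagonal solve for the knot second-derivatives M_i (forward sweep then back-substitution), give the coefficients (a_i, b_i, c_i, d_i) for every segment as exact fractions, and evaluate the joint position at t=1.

  seg 0: a=5 b=-52/137 c=0 d=-33/1096
  seg 1: a=4 b=-203/274 c=-99/548 d=-131/1644
  seg 2: a=-2 b=-2179/548 c=-123/137 d=1027/548
  seg 3: a=-5 b=-41/274 c=2589/548 d=-863/548
S(1) = 5031/1096

Δ: Δ0=-1/2, Δ1=-2, Δ2=-3, Δ3=3
row 1: diag=10, rhs=-9; c'=3/10, d'=-9/10
row 2: denom=8−3·3/10=71/10; d'=(-6−3·-9/10)/(71/10)=-33/71
row 3: denom=4−1·10/71=274/71; d'=(36−1·-33/71)/(274/71)=2589/274
back: M3=2589/274
back: M2=-33/71−10/71·2589/274=-246/137
back: M1=-9/10−3/10·-246/137=-99/274
M: M0=0, M1=-99/274, M2=-246/137, M3=2589/274, M4=0
seg 0: a=5, c=M0/2=0, d=(M1−M0)/(6·2)=-33/1096, b=Δ0−h0·(2M0+M1)/6=-52/137
seg 1: a=4, c=M1/2=-99/548, d=(M2−M1)/(6·3)=-131/1644, b=Δ1−h1·(2M1+M2)/6=-203/274
seg 2: a=-2, c=M2/2=-123/137, d=(M3−M2)/(6·1)=1027/548, b=Δ2−h2·(2M2+M3)/6=-2179/548
seg 3: a=-5, c=M3/2=2589/548, d=(M4−M3)/(6·1)=-863/548, b=Δ3−h3·(2M3+M4)/6=-41/274
t_q=1 → seg 0, τ=1; S=5+-52/137·τ+0·τ²+-33/1096·τ³=5031/1096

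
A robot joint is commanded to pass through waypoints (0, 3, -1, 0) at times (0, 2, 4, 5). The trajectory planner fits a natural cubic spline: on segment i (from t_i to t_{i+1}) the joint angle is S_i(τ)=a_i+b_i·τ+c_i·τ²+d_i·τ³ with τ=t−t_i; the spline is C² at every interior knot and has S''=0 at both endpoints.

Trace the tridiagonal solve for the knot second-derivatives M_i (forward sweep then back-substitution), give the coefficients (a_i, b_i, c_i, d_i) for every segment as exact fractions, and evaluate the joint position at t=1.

Δ: Δ0=3/2, Δ1=-2, Δ2=1
row 1: diag=8, rhs=-21; c'=1/4, d'=-21/8
row 2: denom=6−2·1/4=11/2; d'=(18−2·-21/8)/(11/2)=93/22
back: M2=93/22
back: M1=-21/8−1/4·93/22=-81/22
M: M0=0, M1=-81/22, M2=93/22, M3=0
seg 0: a=0, c=M0/2=0, d=(M1−M0)/(6·2)=-27/88, b=Δ0−h0·(2M0+M1)/6=30/11
seg 1: a=3, c=M1/2=-81/44, d=(M2−M1)/(6·2)=29/44, b=Δ1−h1·(2M1+M2)/6=-21/22
seg 2: a=-1, c=M2/2=93/44, d=(M3−M2)/(6·1)=-31/44, b=Δ2−h2·(2M2+M3)/6=-9/22
t_q=1 → seg 0, τ=1; S=0+30/11·τ+0·τ²+-27/88·τ³=213/88

  seg 0: a=0 b=30/11 c=0 d=-27/88
  seg 1: a=3 b=-21/22 c=-81/44 d=29/44
  seg 2: a=-1 b=-9/22 c=93/44 d=-31/44
S(1) = 213/88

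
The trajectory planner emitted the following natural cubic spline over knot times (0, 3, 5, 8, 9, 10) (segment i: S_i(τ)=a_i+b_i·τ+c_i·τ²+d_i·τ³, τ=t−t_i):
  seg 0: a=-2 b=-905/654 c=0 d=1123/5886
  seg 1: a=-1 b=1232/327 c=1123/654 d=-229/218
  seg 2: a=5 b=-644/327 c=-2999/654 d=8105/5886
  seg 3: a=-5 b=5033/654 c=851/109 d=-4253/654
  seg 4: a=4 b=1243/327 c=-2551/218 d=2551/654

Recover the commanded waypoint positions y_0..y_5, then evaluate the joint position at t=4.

y_0=-2 y_1=-1 y_2=5 y_3=-5 y_4=4 y_5=0
S(4) = 1123/327

y_0 = S_0(0) = a_0 = -2
y_1 = S_1(0) = a_1 = -1
y_2 = S_2(0) = a_2 = 5
y_3 = S_3(0) = a_3 = -5
y_4 = S_4(0) = a_4 = 4
y_5 = S_4(1) = 0
t_q=4 is in segment 1 (τ=1); S_1(τ)=1123/327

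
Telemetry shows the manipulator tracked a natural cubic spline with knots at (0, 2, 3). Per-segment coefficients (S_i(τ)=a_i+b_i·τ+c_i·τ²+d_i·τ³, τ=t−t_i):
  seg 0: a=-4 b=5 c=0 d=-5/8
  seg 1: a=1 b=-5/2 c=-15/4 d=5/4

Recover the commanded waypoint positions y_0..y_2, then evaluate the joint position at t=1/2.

y_0=-4 y_1=1 y_2=-4
S(1/2) = -101/64

y_0 = S_0(0) = a_0 = -4
y_1 = S_1(0) = a_1 = 1
y_2 = S_1(1) = -4
t_q=1/2 is in segment 0 (τ=1/2); S_0(τ)=-101/64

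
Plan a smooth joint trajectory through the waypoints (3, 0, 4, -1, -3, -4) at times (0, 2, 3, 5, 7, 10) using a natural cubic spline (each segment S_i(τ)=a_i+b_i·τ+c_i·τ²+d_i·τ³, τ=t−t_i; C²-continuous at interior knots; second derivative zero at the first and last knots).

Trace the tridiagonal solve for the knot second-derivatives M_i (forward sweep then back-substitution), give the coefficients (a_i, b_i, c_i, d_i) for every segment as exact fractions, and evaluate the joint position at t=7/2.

  seg 0: a=3 b=-13873/3630 c=0 d=2107/3630
  seg 1: a=0 b=11411/3630 c=2107/605 d=-9533/3630
  seg 2: a=4 b=368/165 c=-5319/1210 d=14743/14520
  seg 3: a=-1 b=-11503/3630 c=821/484 d=-2221/7260
  seg 4: a=-3 b=-199/3630 c=-337/2420 d=337/21780
S(7/2) = 160421/38720

Δ: Δ0=-3/2, Δ1=4, Δ2=-5/2, Δ3=-1, Δ4=-1/3
row 1: diag=6, rhs=33; c'=1/6, d'=11/2
row 2: denom=6−1·1/6=35/6; d'=(-39−1·11/2)/(35/6)=-267/35
row 3: denom=8−2·12/35=256/35; d'=(9−2·-267/35)/(256/35)=849/256
row 4: denom=10−2·35/128=605/64; d'=(4−2·849/256)/(605/64)=-337/1210
back: M4=-337/1210
back: M3=849/256−35/128·-337/1210=821/242
back: M2=-267/35−12/35·821/242=-5319/605
back: M1=11/2−1/6·-5319/605=4214/605
M: M0=0, M1=4214/605, M2=-5319/605, M3=821/242, M4=-337/1210, M5=0
seg 0: a=3, c=M0/2=0, d=(M1−M0)/(6·2)=2107/3630, b=Δ0−h0·(2M0+M1)/6=-13873/3630
seg 1: a=0, c=M1/2=2107/605, d=(M2−M1)/(6·1)=-9533/3630, b=Δ1−h1·(2M1+M2)/6=11411/3630
seg 2: a=4, c=M2/2=-5319/1210, d=(M3−M2)/(6·2)=14743/14520, b=Δ2−h2·(2M2+M3)/6=368/165
seg 3: a=-1, c=M3/2=821/484, d=(M4−M3)/(6·2)=-2221/7260, b=Δ3−h3·(2M3+M4)/6=-11503/3630
seg 4: a=-3, c=M4/2=-337/2420, d=(M5−M4)/(6·3)=337/21780, b=Δ4−h4·(2M4+M5)/6=-199/3630
t_q=7/2 → seg 2, τ=1/2; S=4+368/165·τ+-5319/1210·τ²+14743/14520·τ³=160421/38720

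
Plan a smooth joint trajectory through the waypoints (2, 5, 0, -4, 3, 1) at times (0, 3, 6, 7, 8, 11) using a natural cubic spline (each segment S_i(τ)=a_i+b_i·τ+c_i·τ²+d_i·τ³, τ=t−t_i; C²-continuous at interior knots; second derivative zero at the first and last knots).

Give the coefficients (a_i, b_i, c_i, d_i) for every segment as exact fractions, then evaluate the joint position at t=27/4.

  seg 0: a=2 b=59/51 c=0 d=-8/459
  seg 1: a=5 b=35/51 c=-8/51 d=-32/153
  seg 2: a=0 b=-301/51 c=-104/51 d=67/17
  seg 3: a=-4 b=94/51 c=499/51 d=-236/51
  seg 4: a=3 b=128/17 c=-209/51 d=209/459
S(27/4) = -4255/1088

Δ: Δ0=1, Δ1=-5/3, Δ2=-4, Δ3=7, Δ4=-2/3
row 1: diag=12, rhs=-16; c'=1/4, d'=-4/3
row 2: denom=8−3·1/4=29/4; d'=(-14−3·-4/3)/(29/4)=-40/29
row 3: denom=4−1·4/29=112/29; d'=(66−1·-40/29)/(112/29)=977/56
row 4: denom=8−1·29/112=867/112; d'=(-46−1·977/56)/(867/112)=-418/51
back: M4=-418/51
back: M3=977/56−29/112·-418/51=998/51
back: M2=-40/29−4/29·998/51=-208/51
back: M1=-4/3−1/4·-208/51=-16/51
M: M0=0, M1=-16/51, M2=-208/51, M3=998/51, M4=-418/51, M5=0
seg 0: a=2, c=M0/2=0, d=(M1−M0)/(6·3)=-8/459, b=Δ0−h0·(2M0+M1)/6=59/51
seg 1: a=5, c=M1/2=-8/51, d=(M2−M1)/(6·3)=-32/153, b=Δ1−h1·(2M1+M2)/6=35/51
seg 2: a=0, c=M2/2=-104/51, d=(M3−M2)/(6·1)=67/17, b=Δ2−h2·(2M2+M3)/6=-301/51
seg 3: a=-4, c=M3/2=499/51, d=(M4−M3)/(6·1)=-236/51, b=Δ3−h3·(2M3+M4)/6=94/51
seg 4: a=3, c=M4/2=-209/51, d=(M5−M4)/(6·3)=209/459, b=Δ4−h4·(2M4+M5)/6=128/17
t_q=27/4 → seg 2, τ=3/4; S=0+-301/51·τ+-104/51·τ²+67/17·τ³=-4255/1088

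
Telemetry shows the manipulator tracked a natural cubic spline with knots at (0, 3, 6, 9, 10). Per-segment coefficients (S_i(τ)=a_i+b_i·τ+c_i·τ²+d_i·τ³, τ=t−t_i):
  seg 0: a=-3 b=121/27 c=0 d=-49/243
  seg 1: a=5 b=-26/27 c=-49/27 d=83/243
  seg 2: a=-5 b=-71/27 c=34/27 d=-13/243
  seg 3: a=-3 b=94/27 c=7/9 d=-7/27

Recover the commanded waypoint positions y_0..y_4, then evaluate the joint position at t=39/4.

y_0=-3 y_1=5 y_2=-5 y_3=-3 y_4=1
S(39/4) = -35/576

y_0 = S_0(0) = a_0 = -3
y_1 = S_1(0) = a_1 = 5
y_2 = S_2(0) = a_2 = -5
y_3 = S_3(0) = a_3 = -3
y_4 = S_3(1) = 1
t_q=39/4 is in segment 3 (τ=3/4); S_3(τ)=-35/576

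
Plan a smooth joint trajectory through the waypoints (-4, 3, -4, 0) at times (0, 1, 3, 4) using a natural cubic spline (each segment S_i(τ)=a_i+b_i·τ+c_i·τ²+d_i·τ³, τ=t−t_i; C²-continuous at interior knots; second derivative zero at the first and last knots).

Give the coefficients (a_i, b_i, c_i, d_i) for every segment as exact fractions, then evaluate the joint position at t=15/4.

  seg 0: a=-4 b=151/16 c=0 d=-39/16
  seg 1: a=3 b=17/8 c=-117/16 d=9/4
  seg 2: a=-4 b=-1/8 c=99/16 d=-33/16
S(15/4) = -1519/1024

Δ: Δ0=7, Δ1=-7/2, Δ2=4
row 1: diag=6, rhs=-63; c'=1/3, d'=-21/2
row 2: denom=6−2·1/3=16/3; d'=(45−2·-21/2)/(16/3)=99/8
back: M2=99/8
back: M1=-21/2−1/3·99/8=-117/8
M: M0=0, M1=-117/8, M2=99/8, M3=0
seg 0: a=-4, c=M0/2=0, d=(M1−M0)/(6·1)=-39/16, b=Δ0−h0·(2M0+M1)/6=151/16
seg 1: a=3, c=M1/2=-117/16, d=(M2−M1)/(6·2)=9/4, b=Δ1−h1·(2M1+M2)/6=17/8
seg 2: a=-4, c=M2/2=99/16, d=(M3−M2)/(6·1)=-33/16, b=Δ2−h2·(2M2+M3)/6=-1/8
t_q=15/4 → seg 2, τ=3/4; S=-4+-1/8·τ+99/16·τ²+-33/16·τ³=-1519/1024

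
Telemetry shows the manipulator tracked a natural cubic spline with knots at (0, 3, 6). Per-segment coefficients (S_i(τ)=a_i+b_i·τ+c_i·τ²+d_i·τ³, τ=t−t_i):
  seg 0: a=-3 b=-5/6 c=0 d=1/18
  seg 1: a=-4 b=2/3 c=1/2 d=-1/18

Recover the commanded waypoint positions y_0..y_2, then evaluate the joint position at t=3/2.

y_0=-3 y_1=-4 y_2=1
S(3/2) = -65/16

y_0 = S_0(0) = a_0 = -3
y_1 = S_1(0) = a_1 = -4
y_2 = S_1(3) = 1
t_q=3/2 is in segment 0 (τ=3/2); S_0(τ)=-65/16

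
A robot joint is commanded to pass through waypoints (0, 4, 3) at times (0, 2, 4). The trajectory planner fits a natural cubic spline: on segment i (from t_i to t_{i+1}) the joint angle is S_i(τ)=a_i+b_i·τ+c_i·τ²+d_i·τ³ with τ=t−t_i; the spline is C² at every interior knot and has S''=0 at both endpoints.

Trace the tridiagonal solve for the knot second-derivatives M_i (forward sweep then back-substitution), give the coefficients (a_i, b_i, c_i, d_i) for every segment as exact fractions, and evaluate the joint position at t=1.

Δ: Δ0=2, Δ1=-1/2
row 1: diag=8, rhs=-15; c'=1/4, d'=-15/8
back: M1=-15/8
M: M0=0, M1=-15/8, M2=0
seg 0: a=0, c=M0/2=0, d=(M1−M0)/(6·2)=-5/32, b=Δ0−h0·(2M0+M1)/6=21/8
seg 1: a=4, c=M1/2=-15/16, d=(M2−M1)/(6·2)=5/32, b=Δ1−h1·(2M1+M2)/6=3/4
t_q=1 → seg 0, τ=1; S=0+21/8·τ+0·τ²+-5/32·τ³=79/32

  seg 0: a=0 b=21/8 c=0 d=-5/32
  seg 1: a=4 b=3/4 c=-15/16 d=5/32
S(1) = 79/32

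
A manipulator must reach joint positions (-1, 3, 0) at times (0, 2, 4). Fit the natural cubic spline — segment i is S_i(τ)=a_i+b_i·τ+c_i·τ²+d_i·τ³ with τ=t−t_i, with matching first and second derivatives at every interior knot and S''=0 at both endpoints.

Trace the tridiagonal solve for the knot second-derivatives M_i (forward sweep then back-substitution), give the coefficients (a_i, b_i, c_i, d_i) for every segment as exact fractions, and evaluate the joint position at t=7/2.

Δ: Δ0=2, Δ1=-3/2
row 1: diag=8, rhs=-21; c'=1/4, d'=-21/8
back: M1=-21/8
M: M0=0, M1=-21/8, M2=0
seg 0: a=-1, c=M0/2=0, d=(M1−M0)/(6·2)=-7/32, b=Δ0−h0·(2M0+M1)/6=23/8
seg 1: a=3, c=M1/2=-21/16, d=(M2−M1)/(6·2)=7/32, b=Δ1−h1·(2M1+M2)/6=1/4
t_q=7/2 → seg 1, τ=3/2; S=3+1/4·τ+-21/16·τ²+7/32·τ³=297/256

  seg 0: a=-1 b=23/8 c=0 d=-7/32
  seg 1: a=3 b=1/4 c=-21/16 d=7/32
S(7/2) = 297/256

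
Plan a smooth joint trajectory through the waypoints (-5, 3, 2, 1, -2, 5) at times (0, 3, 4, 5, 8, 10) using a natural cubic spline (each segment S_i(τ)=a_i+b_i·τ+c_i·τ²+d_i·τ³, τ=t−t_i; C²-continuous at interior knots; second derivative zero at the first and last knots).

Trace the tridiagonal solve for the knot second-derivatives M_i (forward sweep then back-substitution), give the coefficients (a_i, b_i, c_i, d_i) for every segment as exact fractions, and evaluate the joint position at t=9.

Δ: Δ0=8/3, Δ1=-1, Δ2=-1, Δ3=-1, Δ4=7/2
row 1: diag=8, rhs=-22; c'=1/8, d'=-11/4
row 2: denom=4−1·1/8=31/8; d'=(0−1·-11/4)/(31/8)=22/31
row 3: denom=8−1·8/31=240/31; d'=(0−1·22/31)/(240/31)=-11/120
row 4: denom=10−3·31/80=707/80; d'=(27−3·-11/120)/(707/80)=2182/707
back: M4=2182/707
back: M3=-11/120−31/80·2182/707=-2731/2121
back: M2=22/31−8/31·-2731/2121=2210/2121
back: M1=-11/4−1/8·2210/2121=-6109/2121
M: M0=0, M1=-6109/2121, M2=2210/2121, M3=-2731/2121, M4=2182/707, M5=0
seg 0: a=-5, c=M0/2=0, d=(M1−M0)/(6·3)=-6109/38178, b=Δ0−h0·(2M0+M1)/6=5807/1414
seg 1: a=3, c=M1/2=-6109/4242, d=(M2−M1)/(6·1)=2773/4242, b=Δ1−h1·(2M1+M2)/6=-151/707
seg 2: a=2, c=M2/2=1105/2121, d=(M3−M2)/(6·1)=-549/1414, b=Δ2−h2·(2M2+M3)/6=-4805/4242
seg 3: a=1, c=M3/2=-2731/4242, d=(M4−M3)/(6·3)=9277/38178, b=Δ3−h3·(2M3+M4)/6=-2663/2121
seg 4: a=-2, c=M4/2=1091/707, d=(M5−M4)/(6·2)=-1091/4242, b=Δ4−h4·(2M4+M5)/6=6119/4242
t_q=9 → seg 4, τ=1; S=-2+6119/4242·τ+1091/707·τ²+-1091/4242·τ³=515/707

  seg 0: a=-5 b=5807/1414 c=0 d=-6109/38178
  seg 1: a=3 b=-151/707 c=-6109/4242 d=2773/4242
  seg 2: a=2 b=-4805/4242 c=1105/2121 d=-549/1414
  seg 3: a=1 b=-2663/2121 c=-2731/4242 d=9277/38178
  seg 4: a=-2 b=6119/4242 c=1091/707 d=-1091/4242
S(9) = 515/707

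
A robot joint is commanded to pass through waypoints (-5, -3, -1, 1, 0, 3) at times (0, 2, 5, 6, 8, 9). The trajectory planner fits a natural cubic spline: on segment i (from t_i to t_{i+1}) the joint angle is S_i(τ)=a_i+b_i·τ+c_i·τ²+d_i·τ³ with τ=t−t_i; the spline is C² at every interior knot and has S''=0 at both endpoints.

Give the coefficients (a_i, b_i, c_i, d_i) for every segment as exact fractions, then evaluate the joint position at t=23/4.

  seg 0: a=-5 b=2075/1659 c=0 d=-104/1659
  seg 1: a=-3 b=827/1659 c=-208/553 d=239/1659
  seg 2: a=-1 b=3536/1659 c=509/553 d=-1745/1659
  seg 3: a=1 b=1355/1659 c=-1236/553 d=10463/13272
  seg 4: a=0 b=4435/3318 c=5519/2212 d=-5519/6636
S(23/4) = 23803/35392

Δ: Δ0=1, Δ1=2/3, Δ2=2, Δ3=-1/2, Δ4=3
row 1: diag=10, rhs=-2; c'=3/10, d'=-1/5
row 2: denom=8−3·3/10=71/10; d'=(8−3·-1/5)/(71/10)=86/71
row 3: denom=6−1·10/71=416/71; d'=(-15−1·86/71)/(416/71)=-1151/416
row 4: denom=6−2·71/208=553/104; d'=(21−2·-1151/416)/(553/104)=5519/1106
back: M4=5519/1106
back: M3=-1151/416−71/208·5519/1106=-2472/553
back: M2=86/71−10/71·-2472/553=1018/553
back: M1=-1/5−3/10·1018/553=-416/553
M: M0=0, M1=-416/553, M2=1018/553, M3=-2472/553, M4=5519/1106, M5=0
seg 0: a=-5, c=M0/2=0, d=(M1−M0)/(6·2)=-104/1659, b=Δ0−h0·(2M0+M1)/6=2075/1659
seg 1: a=-3, c=M1/2=-208/553, d=(M2−M1)/(6·3)=239/1659, b=Δ1−h1·(2M1+M2)/6=827/1659
seg 2: a=-1, c=M2/2=509/553, d=(M3−M2)/(6·1)=-1745/1659, b=Δ2−h2·(2M2+M3)/6=3536/1659
seg 3: a=1, c=M3/2=-1236/553, d=(M4−M3)/(6·2)=10463/13272, b=Δ3−h3·(2M3+M4)/6=1355/1659
seg 4: a=0, c=M4/2=5519/2212, d=(M5−M4)/(6·1)=-5519/6636, b=Δ4−h4·(2M4+M5)/6=4435/3318
t_q=23/4 → seg 2, τ=3/4; S=-1+3536/1659·τ+509/553·τ²+-1745/1659·τ³=23803/35392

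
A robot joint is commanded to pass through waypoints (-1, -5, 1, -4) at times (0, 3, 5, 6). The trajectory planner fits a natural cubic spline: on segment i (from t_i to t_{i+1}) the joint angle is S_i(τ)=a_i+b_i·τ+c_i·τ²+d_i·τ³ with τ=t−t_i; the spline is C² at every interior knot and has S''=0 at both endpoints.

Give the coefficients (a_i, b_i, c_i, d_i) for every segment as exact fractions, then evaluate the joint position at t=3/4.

Δ: Δ0=-4/3, Δ1=3, Δ2=-5
row 1: diag=10, rhs=26; c'=1/5, d'=13/5
row 2: denom=6−2·1/5=28/5; d'=(-48−2·13/5)/(28/5)=-19/2
back: M2=-19/2
back: M1=13/5−1/5·-19/2=9/2
M: M0=0, M1=9/2, M2=-19/2, M3=0
seg 0: a=-1, c=M0/2=0, d=(M1−M0)/(6·3)=1/4, b=Δ0−h0·(2M0+M1)/6=-43/12
seg 1: a=-5, c=M1/2=9/4, d=(M2−M1)/(6·2)=-7/6, b=Δ1−h1·(2M1+M2)/6=19/6
seg 2: a=1, c=M2/2=-19/4, d=(M3−M2)/(6·1)=19/12, b=Δ2−h2·(2M2+M3)/6=-11/6
t_q=3/4 → seg 0, τ=3/4; S=-1+-43/12·τ+0·τ²+1/4·τ³=-917/256

  seg 0: a=-1 b=-43/12 c=0 d=1/4
  seg 1: a=-5 b=19/6 c=9/4 d=-7/6
  seg 2: a=1 b=-11/6 c=-19/4 d=19/12
S(3/4) = -917/256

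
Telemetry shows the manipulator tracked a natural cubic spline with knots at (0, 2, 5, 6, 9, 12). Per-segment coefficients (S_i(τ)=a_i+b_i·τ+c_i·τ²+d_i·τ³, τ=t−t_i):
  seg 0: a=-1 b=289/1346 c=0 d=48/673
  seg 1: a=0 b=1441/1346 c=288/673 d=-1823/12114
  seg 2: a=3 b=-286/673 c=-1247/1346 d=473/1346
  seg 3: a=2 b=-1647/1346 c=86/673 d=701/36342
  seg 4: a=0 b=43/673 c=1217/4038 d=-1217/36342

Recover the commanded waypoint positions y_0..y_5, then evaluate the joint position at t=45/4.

y_0 = S_0(0) = a_0 = -1
y_1 = S_1(0) = a_1 = 0
y_2 = S_2(0) = a_2 = 3
y_3 = S_3(0) = a_3 = 2
y_4 = S_4(0) = a_4 = 0
y_5 = S_4(3) = 2
t_q=45/4 is in segment 4 (τ=9/4); S_4(τ)=110961/86144

y_0=-1 y_1=0 y_2=3 y_3=2 y_4=0 y_5=2
S(45/4) = 110961/86144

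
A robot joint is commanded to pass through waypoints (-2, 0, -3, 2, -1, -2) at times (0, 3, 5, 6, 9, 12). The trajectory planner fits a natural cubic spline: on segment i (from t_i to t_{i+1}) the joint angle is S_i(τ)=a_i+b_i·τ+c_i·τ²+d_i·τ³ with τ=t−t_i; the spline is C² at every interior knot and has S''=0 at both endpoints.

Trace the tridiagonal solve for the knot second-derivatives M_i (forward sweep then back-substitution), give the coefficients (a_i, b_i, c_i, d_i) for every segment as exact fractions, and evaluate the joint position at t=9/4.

  seg 0: a=-2 b=215/99 c=0 d=-149/891
  seg 1: a=0 b=-232/99 c=-149/99 d=763/792
  seg 2: a=-3 b=211/66 c=1693/396 d=-89/36
  seg 3: a=2 b=1715/396 c=-311/99 d=1621/3564
  seg 4: a=-1 b=-443/198 c=377/396 d=-377/3564
S(9/4) = 691/704

Δ: Δ0=2/3, Δ1=-3/2, Δ2=5, Δ3=-1, Δ4=-1/3
row 1: diag=10, rhs=-13; c'=1/5, d'=-13/10
row 2: denom=6−2·1/5=28/5; d'=(39−2·-13/10)/(28/5)=52/7
row 3: denom=8−1·5/28=219/28; d'=(-36−1·52/7)/(219/28)=-1216/219
row 4: denom=12−3·28/73=792/73; d'=(4−3·-1216/219)/(792/73)=377/198
back: M4=377/198
back: M3=-1216/219−28/73·377/198=-622/99
back: M2=52/7−5/28·-622/99=1693/198
back: M1=-13/10−1/5·1693/198=-298/99
M: M0=0, M1=-298/99, M2=1693/198, M3=-622/99, M4=377/198, M5=0
seg 0: a=-2, c=M0/2=0, d=(M1−M0)/(6·3)=-149/891, b=Δ0−h0·(2M0+M1)/6=215/99
seg 1: a=0, c=M1/2=-149/99, d=(M2−M1)/(6·2)=763/792, b=Δ1−h1·(2M1+M2)/6=-232/99
seg 2: a=-3, c=M2/2=1693/396, d=(M3−M2)/(6·1)=-89/36, b=Δ2−h2·(2M2+M3)/6=211/66
seg 3: a=2, c=M3/2=-311/99, d=(M4−M3)/(6·3)=1621/3564, b=Δ3−h3·(2M3+M4)/6=1715/396
seg 4: a=-1, c=M4/2=377/396, d=(M5−M4)/(6·3)=-377/3564, b=Δ4−h4·(2M4+M5)/6=-443/198
t_q=9/4 → seg 0, τ=9/4; S=-2+215/99·τ+0·τ²+-149/891·τ³=691/704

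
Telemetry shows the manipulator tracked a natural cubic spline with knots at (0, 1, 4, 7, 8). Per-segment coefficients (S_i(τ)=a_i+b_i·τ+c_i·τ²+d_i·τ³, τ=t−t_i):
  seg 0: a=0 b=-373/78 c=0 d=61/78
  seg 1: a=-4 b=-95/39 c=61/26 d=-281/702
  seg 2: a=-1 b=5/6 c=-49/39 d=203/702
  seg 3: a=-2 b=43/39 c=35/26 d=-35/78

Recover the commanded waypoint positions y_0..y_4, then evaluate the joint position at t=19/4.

y_0 = S_0(0) = a_0 = 0
y_1 = S_1(0) = a_1 = -4
y_2 = S_2(0) = a_2 = -1
y_3 = S_3(0) = a_3 = -2
y_4 = S_3(1) = 0
t_q=19/4 is in segment 2 (τ=3/4); S_2(τ)=-1597/1664

y_0=0 y_1=-4 y_2=-1 y_3=-2 y_4=0
S(19/4) = -1597/1664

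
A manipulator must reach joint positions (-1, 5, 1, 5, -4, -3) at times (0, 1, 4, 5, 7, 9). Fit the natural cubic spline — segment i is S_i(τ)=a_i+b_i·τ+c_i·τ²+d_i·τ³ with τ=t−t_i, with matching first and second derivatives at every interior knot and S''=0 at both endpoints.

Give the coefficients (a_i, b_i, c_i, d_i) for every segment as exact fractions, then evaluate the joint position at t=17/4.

  seg 0: a=-1 b=26395/3534 c=0 d=-5191/3534
  seg 1: a=5 b=5411/1767 c=-5191/1178 d=1155/1178
  seg 2: a=1 b=10939/3534 c=2602/589 d=-12415/3534
  seg 3: a=5 b=2459/1767 c=-7211/1178 d=22445/14136
  seg 4: a=-4 b=-14279/3534 c=8023/2356 d=-8023/14136
S(17/4) = 150411/75392

Δ: Δ0=6, Δ1=-4/3, Δ2=4, Δ3=-9/2, Δ4=1/2
row 1: diag=8, rhs=-44; c'=3/8, d'=-11/2
row 2: denom=8−3·3/8=55/8; d'=(32−3·-11/2)/(55/8)=388/55
row 3: denom=6−1·8/55=322/55; d'=(-51−1·388/55)/(322/55)=-3193/322
row 4: denom=8−2·55/161=1178/161; d'=(30−2·-3193/322)/(1178/161)=8023/1178
back: M4=8023/1178
back: M3=-3193/322−55/161·8023/1178=-7211/589
back: M2=388/55−8/55·-7211/589=5204/589
back: M1=-11/2−3/8·5204/589=-5191/589
M: M0=0, M1=-5191/589, M2=5204/589, M3=-7211/589, M4=8023/1178, M5=0
seg 0: a=-1, c=M0/2=0, d=(M1−M0)/(6·1)=-5191/3534, b=Δ0−h0·(2M0+M1)/6=26395/3534
seg 1: a=5, c=M1/2=-5191/1178, d=(M2−M1)/(6·3)=1155/1178, b=Δ1−h1·(2M1+M2)/6=5411/1767
seg 2: a=1, c=M2/2=2602/589, d=(M3−M2)/(6·1)=-12415/3534, b=Δ2−h2·(2M2+M3)/6=10939/3534
seg 3: a=5, c=M3/2=-7211/1178, d=(M4−M3)/(6·2)=22445/14136, b=Δ3−h3·(2M3+M4)/6=2459/1767
seg 4: a=-4, c=M4/2=8023/2356, d=(M5−M4)/(6·2)=-8023/14136, b=Δ4−h4·(2M4+M5)/6=-14279/3534
t_q=17/4 → seg 2, τ=1/4; S=1+10939/3534·τ+2602/589·τ²+-12415/3534·τ³=150411/75392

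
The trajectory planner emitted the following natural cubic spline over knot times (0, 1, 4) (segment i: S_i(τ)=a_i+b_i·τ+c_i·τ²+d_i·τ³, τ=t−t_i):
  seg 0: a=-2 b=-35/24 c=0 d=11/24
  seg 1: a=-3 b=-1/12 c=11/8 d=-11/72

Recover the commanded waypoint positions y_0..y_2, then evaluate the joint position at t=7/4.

y_0=-2 y_1=-3 y_2=5
S(7/4) = -1205/512

y_0 = S_0(0) = a_0 = -2
y_1 = S_1(0) = a_1 = -3
y_2 = S_1(3) = 5
t_q=7/4 is in segment 1 (τ=3/4); S_1(τ)=-1205/512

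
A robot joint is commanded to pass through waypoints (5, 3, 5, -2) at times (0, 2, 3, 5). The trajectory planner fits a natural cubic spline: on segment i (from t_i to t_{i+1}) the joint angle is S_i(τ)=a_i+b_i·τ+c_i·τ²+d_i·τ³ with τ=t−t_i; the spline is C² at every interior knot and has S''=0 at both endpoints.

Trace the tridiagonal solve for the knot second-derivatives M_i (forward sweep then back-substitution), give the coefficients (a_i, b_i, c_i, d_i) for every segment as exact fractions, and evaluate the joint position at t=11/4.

  seg 0: a=5 b=-82/35 c=0 d=47/140
  seg 1: a=3 b=59/35 c=141/70 d=-17/10
  seg 2: a=5 b=43/70 c=-108/35 d=18/35
S(11/4) = 20967/4480

Δ: Δ0=-1, Δ1=2, Δ2=-7/2
row 1: diag=6, rhs=18; c'=1/6, d'=3
row 2: denom=6−1·1/6=35/6; d'=(-33−1·3)/(35/6)=-216/35
back: M2=-216/35
back: M1=3−1/6·-216/35=141/35
M: M0=0, M1=141/35, M2=-216/35, M3=0
seg 0: a=5, c=M0/2=0, d=(M1−M0)/(6·2)=47/140, b=Δ0−h0·(2M0+M1)/6=-82/35
seg 1: a=3, c=M1/2=141/70, d=(M2−M1)/(6·1)=-17/10, b=Δ1−h1·(2M1+M2)/6=59/35
seg 2: a=5, c=M2/2=-108/35, d=(M3−M2)/(6·2)=18/35, b=Δ2−h2·(2M2+M3)/6=43/70
t_q=11/4 → seg 1, τ=3/4; S=3+59/35·τ+141/70·τ²+-17/10·τ³=20967/4480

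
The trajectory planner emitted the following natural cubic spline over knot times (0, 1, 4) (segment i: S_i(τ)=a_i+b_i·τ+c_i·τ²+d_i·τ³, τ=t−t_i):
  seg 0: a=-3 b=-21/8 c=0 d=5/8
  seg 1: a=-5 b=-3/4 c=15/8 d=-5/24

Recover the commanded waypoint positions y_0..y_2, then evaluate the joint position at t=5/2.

y_0 = S_0(0) = a_0 = -3
y_1 = S_1(0) = a_1 = -5
y_2 = S_1(3) = 4
t_q=5/2 is in segment 1 (τ=3/2); S_1(τ)=-167/64

y_0=-3 y_1=-5 y_2=4
S(5/2) = -167/64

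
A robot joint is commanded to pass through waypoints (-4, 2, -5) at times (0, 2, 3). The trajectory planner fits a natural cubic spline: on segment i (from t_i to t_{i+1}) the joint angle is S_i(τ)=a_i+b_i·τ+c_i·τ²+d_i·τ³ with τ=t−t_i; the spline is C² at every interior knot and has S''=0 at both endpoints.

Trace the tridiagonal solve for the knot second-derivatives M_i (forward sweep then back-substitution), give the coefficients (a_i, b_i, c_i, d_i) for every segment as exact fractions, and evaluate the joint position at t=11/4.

Δ: Δ0=3, Δ1=-7
row 1: diag=6, rhs=-60; c'=1/6, d'=-10
back: M1=-10
M: M0=0, M1=-10, M2=0
seg 0: a=-4, c=M0/2=0, d=(M1−M0)/(6·2)=-5/6, b=Δ0−h0·(2M0+M1)/6=19/3
seg 1: a=2, c=M1/2=-5, d=(M2−M1)/(6·1)=5/3, b=Δ1−h1·(2M1+M2)/6=-11/3
t_q=11/4 → seg 1, τ=3/4; S=2+-11/3·τ+-5·τ²+5/3·τ³=-183/64

  seg 0: a=-4 b=19/3 c=0 d=-5/6
  seg 1: a=2 b=-11/3 c=-5 d=5/3
S(11/4) = -183/64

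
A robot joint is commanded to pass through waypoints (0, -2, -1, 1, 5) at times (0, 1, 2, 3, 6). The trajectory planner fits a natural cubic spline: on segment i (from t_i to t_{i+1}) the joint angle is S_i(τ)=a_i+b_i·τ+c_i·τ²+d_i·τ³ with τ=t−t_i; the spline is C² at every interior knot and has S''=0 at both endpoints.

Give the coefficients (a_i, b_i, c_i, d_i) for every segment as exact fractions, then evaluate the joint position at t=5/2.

  seg 0: a=0 b=-949/348 c=0 d=253/348
  seg 1: a=-2 b=-95/174 c=253/116 d=-221/348
  seg 2: a=-1 b=665/348 c=8/29 d=-65/348
  seg 3: a=1 b=331/174 c=-33/116 d=11/348
S(5/2) = 1/928

Δ: Δ0=-2, Δ1=1, Δ2=2, Δ3=4/3
row 1: diag=4, rhs=18; c'=1/4, d'=9/2
row 2: denom=4−1·1/4=15/4; d'=(6−1·9/2)/(15/4)=2/5
row 3: denom=8−1·4/15=116/15; d'=(-4−1·2/5)/(116/15)=-33/58
back: M3=-33/58
back: M2=2/5−4/15·-33/58=16/29
back: M1=9/2−1/4·16/29=253/58
M: M0=0, M1=253/58, M2=16/29, M3=-33/58, M4=0
seg 0: a=0, c=M0/2=0, d=(M1−M0)/(6·1)=253/348, b=Δ0−h0·(2M0+M1)/6=-949/348
seg 1: a=-2, c=M1/2=253/116, d=(M2−M1)/(6·1)=-221/348, b=Δ1−h1·(2M1+M2)/6=-95/174
seg 2: a=-1, c=M2/2=8/29, d=(M3−M2)/(6·1)=-65/348, b=Δ2−h2·(2M2+M3)/6=665/348
seg 3: a=1, c=M3/2=-33/116, d=(M4−M3)/(6·3)=11/348, b=Δ3−h3·(2M3+M4)/6=331/174
t_q=5/2 → seg 2, τ=1/2; S=-1+665/348·τ+8/29·τ²+-65/348·τ³=1/928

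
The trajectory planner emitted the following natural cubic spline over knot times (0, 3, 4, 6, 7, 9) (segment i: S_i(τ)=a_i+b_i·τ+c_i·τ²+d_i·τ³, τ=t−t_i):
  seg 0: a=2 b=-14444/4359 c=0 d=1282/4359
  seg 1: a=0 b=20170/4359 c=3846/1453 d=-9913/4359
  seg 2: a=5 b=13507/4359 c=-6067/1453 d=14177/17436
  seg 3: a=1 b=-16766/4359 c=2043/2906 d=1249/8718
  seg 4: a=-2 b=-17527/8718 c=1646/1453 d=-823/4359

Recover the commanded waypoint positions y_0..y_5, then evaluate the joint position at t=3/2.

y_0 = S_0(0) = a_0 = 2
y_1 = S_1(0) = a_1 = 0
y_2 = S_2(0) = a_2 = 5
y_3 = S_3(0) = a_3 = 1
y_4 = S_4(0) = a_4 = -2
y_5 = S_4(2) = -3
t_q=3/2 is in segment 0 (τ=3/2); S_0(τ)=-11495/5812

y_0=2 y_1=0 y_2=5 y_3=1 y_4=-2 y_5=-3
S(3/2) = -11495/5812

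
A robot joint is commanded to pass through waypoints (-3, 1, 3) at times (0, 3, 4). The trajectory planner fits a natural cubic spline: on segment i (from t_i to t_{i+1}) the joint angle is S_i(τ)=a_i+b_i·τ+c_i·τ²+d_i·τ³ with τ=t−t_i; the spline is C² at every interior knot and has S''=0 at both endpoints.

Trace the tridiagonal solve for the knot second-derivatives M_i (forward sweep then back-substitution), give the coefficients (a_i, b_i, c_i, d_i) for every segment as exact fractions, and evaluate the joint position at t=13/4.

Δ: Δ0=4/3, Δ1=2
row 1: diag=8, rhs=4; c'=1/8, d'=1/2
back: M1=1/2
M: M0=0, M1=1/2, M2=0
seg 0: a=-3, c=M0/2=0, d=(M1−M0)/(6·3)=1/36, b=Δ0−h0·(2M0+M1)/6=13/12
seg 1: a=1, c=M1/2=1/4, d=(M2−M1)/(6·1)=-1/12, b=Δ1−h1·(2M1+M2)/6=11/6
t_q=13/4 → seg 1, τ=1/4; S=1+11/6·τ+1/4·τ²+-1/12·τ³=377/256

  seg 0: a=-3 b=13/12 c=0 d=1/36
  seg 1: a=1 b=11/6 c=1/4 d=-1/12
S(13/4) = 377/256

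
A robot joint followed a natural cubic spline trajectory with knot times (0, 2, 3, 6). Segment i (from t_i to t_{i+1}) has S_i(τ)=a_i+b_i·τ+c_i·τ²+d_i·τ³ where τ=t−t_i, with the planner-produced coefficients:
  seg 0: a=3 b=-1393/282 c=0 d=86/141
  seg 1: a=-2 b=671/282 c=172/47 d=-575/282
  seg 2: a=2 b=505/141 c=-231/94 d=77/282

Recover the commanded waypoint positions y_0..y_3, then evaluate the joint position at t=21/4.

y_0 = S_0(0) = a_0 = 3
y_1 = S_1(0) = a_1 = -2
y_2 = S_2(0) = a_2 = 2
y_3 = S_2(3) = -2
t_q=21/4 is in segment 2 (τ=9/4); S_2(τ)=4379/6016

y_0=3 y_1=-2 y_2=2 y_3=-2
S(21/4) = 4379/6016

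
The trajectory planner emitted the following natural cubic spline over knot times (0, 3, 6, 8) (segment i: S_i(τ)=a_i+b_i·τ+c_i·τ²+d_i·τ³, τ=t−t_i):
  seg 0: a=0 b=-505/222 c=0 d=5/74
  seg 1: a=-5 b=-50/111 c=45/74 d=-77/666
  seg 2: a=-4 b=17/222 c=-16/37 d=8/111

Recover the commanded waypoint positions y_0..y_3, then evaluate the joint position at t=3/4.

y_0 = S_0(0) = a_0 = 0
y_1 = S_1(0) = a_1 = -5
y_2 = S_2(0) = a_2 = -4
y_3 = S_2(2) = -5
t_q=3/4 is in segment 0 (τ=3/4); S_0(τ)=-7945/4736

y_0=0 y_1=-5 y_2=-4 y_3=-5
S(3/4) = -7945/4736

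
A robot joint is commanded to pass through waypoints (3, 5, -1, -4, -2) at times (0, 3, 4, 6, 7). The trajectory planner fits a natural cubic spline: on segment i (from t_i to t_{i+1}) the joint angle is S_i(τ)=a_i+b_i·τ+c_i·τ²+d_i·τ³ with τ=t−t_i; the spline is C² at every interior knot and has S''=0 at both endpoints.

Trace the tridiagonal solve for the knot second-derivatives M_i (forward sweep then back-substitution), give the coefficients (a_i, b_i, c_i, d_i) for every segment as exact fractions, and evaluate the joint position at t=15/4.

  seg 0: a=3 b=52/15 c=0 d=-14/45
  seg 1: a=5 b=-74/15 c=-14/5 d=26/15
  seg 2: a=-1 b=-16/3 c=12/5 d=-29/120
  seg 3: a=-4 b=41/30 c=19/20 d=-19/60
S(15/4) = 73/160

Δ: Δ0=2/3, Δ1=-6, Δ2=-3/2, Δ3=2
row 1: diag=8, rhs=-40; c'=1/8, d'=-5
row 2: denom=6−1·1/8=47/8; d'=(27−1·-5)/(47/8)=256/47
row 3: denom=6−2·16/47=250/47; d'=(21−2·256/47)/(250/47)=19/10
back: M3=19/10
back: M2=256/47−16/47·19/10=24/5
back: M1=-5−1/8·24/5=-28/5
M: M0=0, M1=-28/5, M2=24/5, M3=19/10, M4=0
seg 0: a=3, c=M0/2=0, d=(M1−M0)/(6·3)=-14/45, b=Δ0−h0·(2M0+M1)/6=52/15
seg 1: a=5, c=M1/2=-14/5, d=(M2−M1)/(6·1)=26/15, b=Δ1−h1·(2M1+M2)/6=-74/15
seg 2: a=-1, c=M2/2=12/5, d=(M3−M2)/(6·2)=-29/120, b=Δ2−h2·(2M2+M3)/6=-16/3
seg 3: a=-4, c=M3/2=19/20, d=(M4−M3)/(6·1)=-19/60, b=Δ3−h3·(2M3+M4)/6=41/30
t_q=15/4 → seg 1, τ=3/4; S=5+-74/15·τ+-14/5·τ²+26/15·τ³=73/160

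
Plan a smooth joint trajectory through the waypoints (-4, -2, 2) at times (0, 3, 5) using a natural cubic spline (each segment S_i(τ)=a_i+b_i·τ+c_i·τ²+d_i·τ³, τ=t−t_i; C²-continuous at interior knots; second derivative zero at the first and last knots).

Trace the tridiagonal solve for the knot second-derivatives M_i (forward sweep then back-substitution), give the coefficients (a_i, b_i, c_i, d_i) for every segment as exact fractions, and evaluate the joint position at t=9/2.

  seg 0: a=-4 b=4/15 c=0 d=2/45
  seg 1: a=-2 b=22/15 c=2/5 d=-1/15
S(9/2) = 7/8

Δ: Δ0=2/3, Δ1=2
row 1: diag=10, rhs=8; c'=1/5, d'=4/5
back: M1=4/5
M: M0=0, M1=4/5, M2=0
seg 0: a=-4, c=M0/2=0, d=(M1−M0)/(6·3)=2/45, b=Δ0−h0·(2M0+M1)/6=4/15
seg 1: a=-2, c=M1/2=2/5, d=(M2−M1)/(6·2)=-1/15, b=Δ1−h1·(2M1+M2)/6=22/15
t_q=9/2 → seg 1, τ=3/2; S=-2+22/15·τ+2/5·τ²+-1/15·τ³=7/8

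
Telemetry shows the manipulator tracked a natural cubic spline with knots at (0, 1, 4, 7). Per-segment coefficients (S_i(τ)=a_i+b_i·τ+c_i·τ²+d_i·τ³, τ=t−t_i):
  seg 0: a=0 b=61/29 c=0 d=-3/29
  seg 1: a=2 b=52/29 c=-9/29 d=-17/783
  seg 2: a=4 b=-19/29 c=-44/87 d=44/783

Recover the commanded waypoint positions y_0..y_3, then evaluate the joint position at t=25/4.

y_0=0 y_1=2 y_2=4 y_3=-1
S(25/4) = 281/464

y_0 = S_0(0) = a_0 = 0
y_1 = S_1(0) = a_1 = 2
y_2 = S_2(0) = a_2 = 4
y_3 = S_2(3) = -1
t_q=25/4 is in segment 2 (τ=9/4); S_2(τ)=281/464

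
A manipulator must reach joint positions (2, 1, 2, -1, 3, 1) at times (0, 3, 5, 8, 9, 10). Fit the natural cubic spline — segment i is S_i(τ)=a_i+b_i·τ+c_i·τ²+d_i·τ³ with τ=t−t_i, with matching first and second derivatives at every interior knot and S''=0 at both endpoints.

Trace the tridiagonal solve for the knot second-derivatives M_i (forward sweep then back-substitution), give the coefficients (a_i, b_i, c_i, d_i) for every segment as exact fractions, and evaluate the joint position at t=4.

  seg 0: a=2 b=-96/109 c=0 d=179/2943
  seg 1: a=1 b=83/109 c=179/327 d=-887/2616
  seg 2: a=2 b=-731/654 c=-1945/1308 d=5989/11772
  seg 3: a=-1 b=4835/1308 c=337/109 d=-3647/1308
  seg 4: a=3 b=991/654 c=-2299/436 d=2299/1308
S(4) = 5153/2616

Δ: Δ0=-1/3, Δ1=1/2, Δ2=-1, Δ3=4, Δ4=-2
row 1: diag=10, rhs=5; c'=1/5, d'=1/2
row 2: denom=10−2·1/5=48/5; d'=(-9−2·1/2)/(48/5)=-25/24
row 3: denom=8−3·5/16=113/16; d'=(30−3·-25/24)/(113/16)=530/113
row 4: denom=4−1·16/113=436/113; d'=(-36−1·530/113)/(436/113)=-2299/218
back: M4=-2299/218
back: M3=530/113−16/113·-2299/218=674/109
back: M2=-25/24−5/16·674/109=-1945/654
back: M1=1/2−1/5·-1945/654=358/327
M: M0=0, M1=358/327, M2=-1945/654, M3=674/109, M4=-2299/218, M5=0
seg 0: a=2, c=M0/2=0, d=(M1−M0)/(6·3)=179/2943, b=Δ0−h0·(2M0+M1)/6=-96/109
seg 1: a=1, c=M1/2=179/327, d=(M2−M1)/(6·2)=-887/2616, b=Δ1−h1·(2M1+M2)/6=83/109
seg 2: a=2, c=M2/2=-1945/1308, d=(M3−M2)/(6·3)=5989/11772, b=Δ2−h2·(2M2+M3)/6=-731/654
seg 3: a=-1, c=M3/2=337/109, d=(M4−M3)/(6·1)=-3647/1308, b=Δ3−h3·(2M3+M4)/6=4835/1308
seg 4: a=3, c=M4/2=-2299/436, d=(M5−M4)/(6·1)=2299/1308, b=Δ4−h4·(2M4+M5)/6=991/654
t_q=4 → seg 1, τ=1; S=1+83/109·τ+179/327·τ²+-887/2616·τ³=5153/2616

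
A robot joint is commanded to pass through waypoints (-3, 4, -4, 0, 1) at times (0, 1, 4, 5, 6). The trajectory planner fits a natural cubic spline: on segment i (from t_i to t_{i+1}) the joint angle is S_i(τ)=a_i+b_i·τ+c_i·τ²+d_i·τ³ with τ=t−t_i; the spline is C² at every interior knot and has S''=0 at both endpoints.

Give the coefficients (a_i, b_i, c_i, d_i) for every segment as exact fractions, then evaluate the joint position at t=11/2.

  seg 0: a=-3 b=53/6 c=0 d=-11/6
  seg 1: a=4 b=10/3 c=-11/2 d=7/6
  seg 2: a=-4 b=11/6 c=5 d=-17/6
  seg 3: a=0 b=10/3 c=-7/2 d=7/6
S(11/2) = 15/16

Δ: Δ0=7, Δ1=-8/3, Δ2=4, Δ3=1
row 1: diag=8, rhs=-58; c'=3/8, d'=-29/4
row 2: denom=8−3·3/8=55/8; d'=(40−3·-29/4)/(55/8)=494/55
row 3: denom=4−1·8/55=212/55; d'=(-18−1·494/55)/(212/55)=-7
back: M3=-7
back: M2=494/55−8/55·-7=10
back: M1=-29/4−3/8·10=-11
M: M0=0, M1=-11, M2=10, M3=-7, M4=0
seg 0: a=-3, c=M0/2=0, d=(M1−M0)/(6·1)=-11/6, b=Δ0−h0·(2M0+M1)/6=53/6
seg 1: a=4, c=M1/2=-11/2, d=(M2−M1)/(6·3)=7/6, b=Δ1−h1·(2M1+M2)/6=10/3
seg 2: a=-4, c=M2/2=5, d=(M3−M2)/(6·1)=-17/6, b=Δ2−h2·(2M2+M3)/6=11/6
seg 3: a=0, c=M3/2=-7/2, d=(M4−M3)/(6·1)=7/6, b=Δ3−h3·(2M3+M4)/6=10/3
t_q=11/2 → seg 3, τ=1/2; S=0+10/3·τ+-7/2·τ²+7/6·τ³=15/16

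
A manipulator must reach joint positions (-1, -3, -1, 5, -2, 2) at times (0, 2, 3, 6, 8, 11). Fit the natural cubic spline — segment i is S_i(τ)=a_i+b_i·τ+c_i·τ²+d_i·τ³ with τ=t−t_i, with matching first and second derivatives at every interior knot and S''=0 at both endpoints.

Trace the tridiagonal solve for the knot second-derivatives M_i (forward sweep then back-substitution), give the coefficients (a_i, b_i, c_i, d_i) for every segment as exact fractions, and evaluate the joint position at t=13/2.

  seg 0: a=-1 b=-1913/993 c=0 d=230/993
  seg 1: a=-3 b=847/993 c=460/331 d=-241/993
  seg 2: a=-1 b=2884/993 c=219/331 d=-2869/8937
  seg 3: a=5 b=-1781/993 c=-2212/993 d=5459/7944
  seg 4: a=-2 b=-1627/662 c=7529/3972 d=-7529/35748
S(13/2) = 76945/21184

Δ: Δ0=-1, Δ1=2, Δ2=2, Δ3=-7/2, Δ4=4/3
row 1: diag=6, rhs=18; c'=1/6, d'=3
row 2: denom=8−1·1/6=47/6; d'=(0−1·3)/(47/6)=-18/47
row 3: denom=10−3·18/47=416/47; d'=(-33−3·-18/47)/(416/47)=-1497/416
row 4: denom=10−2·47/208=993/104; d'=(29−2·-1497/416)/(993/104)=7529/1986
back: M4=7529/1986
back: M3=-1497/416−47/208·7529/1986=-4424/993
back: M2=-18/47−18/47·-4424/993=438/331
back: M1=3−1/6·438/331=920/331
M: M0=0, M1=920/331, M2=438/331, M3=-4424/993, M4=7529/1986, M5=0
seg 0: a=-1, c=M0/2=0, d=(M1−M0)/(6·2)=230/993, b=Δ0−h0·(2M0+M1)/6=-1913/993
seg 1: a=-3, c=M1/2=460/331, d=(M2−M1)/(6·1)=-241/993, b=Δ1−h1·(2M1+M2)/6=847/993
seg 2: a=-1, c=M2/2=219/331, d=(M3−M2)/(6·3)=-2869/8937, b=Δ2−h2·(2M2+M3)/6=2884/993
seg 3: a=5, c=M3/2=-2212/993, d=(M4−M3)/(6·2)=5459/7944, b=Δ3−h3·(2M3+M4)/6=-1781/993
seg 4: a=-2, c=M4/2=7529/3972, d=(M5−M4)/(6·3)=-7529/35748, b=Δ4−h4·(2M4+M5)/6=-1627/662
t_q=13/2 → seg 3, τ=1/2; S=5+-1781/993·τ+-2212/993·τ²+5459/7944·τ³=76945/21184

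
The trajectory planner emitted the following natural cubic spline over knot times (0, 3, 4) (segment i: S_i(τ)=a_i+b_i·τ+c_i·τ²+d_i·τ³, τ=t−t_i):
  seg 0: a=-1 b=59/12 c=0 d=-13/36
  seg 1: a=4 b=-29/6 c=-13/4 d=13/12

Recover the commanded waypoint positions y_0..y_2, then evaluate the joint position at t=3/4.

y_0 = S_0(0) = a_0 = -1
y_1 = S_1(0) = a_1 = 4
y_2 = S_1(1) = -3
t_q=3/4 is in segment 0 (τ=3/4); S_0(τ)=649/256

y_0=-1 y_1=4 y_2=-3
S(3/4) = 649/256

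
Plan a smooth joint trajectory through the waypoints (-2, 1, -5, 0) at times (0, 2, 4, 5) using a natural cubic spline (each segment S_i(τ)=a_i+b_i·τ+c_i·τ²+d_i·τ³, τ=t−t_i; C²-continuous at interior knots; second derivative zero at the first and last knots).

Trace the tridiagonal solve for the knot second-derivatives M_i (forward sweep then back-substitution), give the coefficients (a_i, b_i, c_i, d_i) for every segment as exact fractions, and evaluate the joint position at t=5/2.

Δ: Δ0=3/2, Δ1=-3, Δ2=5
row 1: diag=8, rhs=-27; c'=1/4, d'=-27/8
row 2: denom=6−2·1/4=11/2; d'=(48−2·-27/8)/(11/2)=219/22
back: M2=219/22
back: M1=-27/8−1/4·219/22=-129/22
M: M0=0, M1=-129/22, M2=219/22, M3=0
seg 0: a=-2, c=M0/2=0, d=(M1−M0)/(6·2)=-43/88, b=Δ0−h0·(2M0+M1)/6=38/11
seg 1: a=1, c=M1/2=-129/44, d=(M2−M1)/(6·2)=29/22, b=Δ1−h1·(2M1+M2)/6=-53/22
seg 2: a=-5, c=M2/2=219/44, d=(M3−M2)/(6·1)=-73/44, b=Δ2−h2·(2M2+M3)/6=37/22
t_q=5/2 → seg 1, τ=1/2; S=1+-53/22·τ+-129/44·τ²+29/22·τ³=-17/22

  seg 0: a=-2 b=38/11 c=0 d=-43/88
  seg 1: a=1 b=-53/22 c=-129/44 d=29/22
  seg 2: a=-5 b=37/22 c=219/44 d=-73/44
S(5/2) = -17/22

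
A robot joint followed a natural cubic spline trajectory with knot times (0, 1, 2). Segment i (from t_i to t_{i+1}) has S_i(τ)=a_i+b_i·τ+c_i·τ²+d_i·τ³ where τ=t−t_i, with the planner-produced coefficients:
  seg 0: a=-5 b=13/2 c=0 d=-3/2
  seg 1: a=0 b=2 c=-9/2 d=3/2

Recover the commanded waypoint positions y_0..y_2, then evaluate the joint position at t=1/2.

y_0 = S_0(0) = a_0 = -5
y_1 = S_1(0) = a_1 = 0
y_2 = S_1(1) = -1
t_q=1/2 is in segment 0 (τ=1/2); S_0(τ)=-31/16

y_0=-5 y_1=0 y_2=-1
S(1/2) = -31/16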